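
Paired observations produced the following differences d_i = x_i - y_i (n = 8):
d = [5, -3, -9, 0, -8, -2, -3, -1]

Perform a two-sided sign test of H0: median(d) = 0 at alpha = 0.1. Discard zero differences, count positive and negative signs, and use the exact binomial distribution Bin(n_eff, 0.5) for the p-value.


Step 1: Discard zero differences. Original n = 8; n_eff = number of nonzero differences = 7.
Nonzero differences (with sign): +5, -3, -9, -8, -2, -3, -1
Step 2: Count signs: positive = 1, negative = 6.
Step 3: Under H0: P(positive) = 0.5, so the number of positives S ~ Bin(7, 0.5).
Step 4: Two-sided exact p-value = sum of Bin(7,0.5) probabilities at or below the observed probability = 0.125000.
Step 5: alpha = 0.1. fail to reject H0.

n_eff = 7, pos = 1, neg = 6, p = 0.125000, fail to reject H0.


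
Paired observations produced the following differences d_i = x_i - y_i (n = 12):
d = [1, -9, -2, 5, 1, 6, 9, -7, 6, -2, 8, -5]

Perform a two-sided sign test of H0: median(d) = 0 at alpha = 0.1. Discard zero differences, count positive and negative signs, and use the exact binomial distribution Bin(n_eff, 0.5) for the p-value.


Step 1: Discard zero differences. Original n = 12; n_eff = number of nonzero differences = 12.
Nonzero differences (with sign): +1, -9, -2, +5, +1, +6, +9, -7, +6, -2, +8, -5
Step 2: Count signs: positive = 7, negative = 5.
Step 3: Under H0: P(positive) = 0.5, so the number of positives S ~ Bin(12, 0.5).
Step 4: Two-sided exact p-value = sum of Bin(12,0.5) probabilities at or below the observed probability = 0.774414.
Step 5: alpha = 0.1. fail to reject H0.

n_eff = 12, pos = 7, neg = 5, p = 0.774414, fail to reject H0.


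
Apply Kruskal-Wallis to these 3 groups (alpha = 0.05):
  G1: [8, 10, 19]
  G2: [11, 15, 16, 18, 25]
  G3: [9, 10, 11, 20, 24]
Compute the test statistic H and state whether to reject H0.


Step 1: Combine all N = 13 observations and assign midranks.
sorted (value, group, rank): (8,G1,1), (9,G3,2), (10,G1,3.5), (10,G3,3.5), (11,G2,5.5), (11,G3,5.5), (15,G2,7), (16,G2,8), (18,G2,9), (19,G1,10), (20,G3,11), (24,G3,12), (25,G2,13)
Step 2: Sum ranks within each group.
R_1 = 14.5 (n_1 = 3)
R_2 = 42.5 (n_2 = 5)
R_3 = 34 (n_3 = 5)
Step 3: H = 12/(N(N+1)) * sum(R_i^2/n_i) - 3(N+1)
     = 12/(13*14) * (14.5^2/3 + 42.5^2/5 + 34^2/5) - 3*14
     = 0.065934 * 662.533 - 42
     = 1.683516.
Step 4: Ties present; correction factor C = 1 - 12/(13^3 - 13) = 0.994505. Corrected H = 1.683516 / 0.994505 = 1.692818.
Step 5: Under H0, H ~ chi^2(2); p-value = 0.428953.
Step 6: alpha = 0.05. fail to reject H0.

H = 1.6928, df = 2, p = 0.428953, fail to reject H0.


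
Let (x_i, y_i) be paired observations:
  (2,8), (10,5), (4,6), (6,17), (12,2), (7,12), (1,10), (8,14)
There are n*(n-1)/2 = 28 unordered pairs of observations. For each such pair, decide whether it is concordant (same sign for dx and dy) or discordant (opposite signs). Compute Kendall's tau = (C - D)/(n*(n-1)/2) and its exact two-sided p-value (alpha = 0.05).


Step 1: Enumerate the 28 unordered pairs (i,j) with i<j and classify each by sign(x_j-x_i) * sign(y_j-y_i).
  (1,2):dx=+8,dy=-3->D; (1,3):dx=+2,dy=-2->D; (1,4):dx=+4,dy=+9->C; (1,5):dx=+10,dy=-6->D
  (1,6):dx=+5,dy=+4->C; (1,7):dx=-1,dy=+2->D; (1,8):dx=+6,dy=+6->C; (2,3):dx=-6,dy=+1->D
  (2,4):dx=-4,dy=+12->D; (2,5):dx=+2,dy=-3->D; (2,6):dx=-3,dy=+7->D; (2,7):dx=-9,dy=+5->D
  (2,8):dx=-2,dy=+9->D; (3,4):dx=+2,dy=+11->C; (3,5):dx=+8,dy=-4->D; (3,6):dx=+3,dy=+6->C
  (3,7):dx=-3,dy=+4->D; (3,8):dx=+4,dy=+8->C; (4,5):dx=+6,dy=-15->D; (4,6):dx=+1,dy=-5->D
  (4,7):dx=-5,dy=-7->C; (4,8):dx=+2,dy=-3->D; (5,6):dx=-5,dy=+10->D; (5,7):dx=-11,dy=+8->D
  (5,8):dx=-4,dy=+12->D; (6,7):dx=-6,dy=-2->C; (6,8):dx=+1,dy=+2->C; (7,8):dx=+7,dy=+4->C
Step 2: C = 10, D = 18, total pairs = 28.
Step 3: tau = (C - D)/(n(n-1)/2) = (10 - 18)/28 = -0.285714.
Step 4: Exact two-sided p-value (enumerate n! = 40320 permutations of y under H0): p = 0.398760.
Step 5: alpha = 0.05. fail to reject H0.

tau_b = -0.2857 (C=10, D=18), p = 0.398760, fail to reject H0.


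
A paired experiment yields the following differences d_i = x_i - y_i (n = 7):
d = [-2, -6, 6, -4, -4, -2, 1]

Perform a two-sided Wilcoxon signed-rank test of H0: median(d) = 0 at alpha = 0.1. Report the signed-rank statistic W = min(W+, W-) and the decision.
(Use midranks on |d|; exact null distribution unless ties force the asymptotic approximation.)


Step 1: Drop any zero differences (none here) and take |d_i|.
|d| = [2, 6, 6, 4, 4, 2, 1]
Step 2: Midrank |d_i| (ties get averaged ranks).
ranks: |2|->2.5, |6|->6.5, |6|->6.5, |4|->4.5, |4|->4.5, |2|->2.5, |1|->1
Step 3: Attach original signs; sum ranks with positive sign and with negative sign.
W+ = 6.5 + 1 = 7.5
W- = 2.5 + 6.5 + 4.5 + 4.5 + 2.5 = 20.5
(Check: W+ + W- = 28 should equal n(n+1)/2 = 28.)
Step 4: Test statistic W = min(W+, W-) = 7.5.
Step 5: Ties in |d|, so use the tie-corrected normal approximation.
        E[W] = n(n+1)/4 = 7*8/4 = 14.
        Tie groups: |d|=2 (t=2), |d|=4 (t=2), |d|=6 (t=2); sum(t^3 - t) = 18.
        Var[W] = n(n+1)(2n+1)/24 - sum(t^3-t)/48 = 840/24 - 18/48 = 34.625.
        z = (W - E[W]) / sqrt(Var[W]) = (7.5 - 14) / 5.8843 = -1.1046.
        Two-sided p = 2*Phi(z) = 0.269318.
Step 6: alpha = 0.1. fail to reject H0.

W+ = 7.5, W- = 20.5, W = min = 7.5, p = 0.269318, fail to reject H0.


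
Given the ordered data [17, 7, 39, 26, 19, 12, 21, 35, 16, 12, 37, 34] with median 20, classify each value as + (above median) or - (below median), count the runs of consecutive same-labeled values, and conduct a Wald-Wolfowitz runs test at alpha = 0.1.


Step 1: Compute median = 20; label A = above, B = below.
Labels in order: BBAABBAABBAA  (n_A = 6, n_B = 6)
Step 2: Count runs R = 6.
Step 3: Under H0 (random ordering), E[R] = 2*n_A*n_B/(n_A+n_B) + 1 = 2*6*6/12 + 1 = 7.0000.
        Var[R] = 2*n_A*n_B*(2*n_A*n_B - n_A - n_B) / ((n_A+n_B)^2 * (n_A+n_B-1)) = 4320/1584 = 2.7273.
        SD[R] = 1.6514.
Step 4: Continuity-corrected z = (R + 0.5 - E[R]) / SD[R] = (6 + 0.5 - 7.0000) / 1.6514 = -0.3028.
Step 5: Two-sided p-value via normal approximation = 2*(1 - Phi(|z|)) = 0.762069.
Step 6: alpha = 0.1. fail to reject H0.

R = 6, z = -0.3028, p = 0.762069, fail to reject H0.


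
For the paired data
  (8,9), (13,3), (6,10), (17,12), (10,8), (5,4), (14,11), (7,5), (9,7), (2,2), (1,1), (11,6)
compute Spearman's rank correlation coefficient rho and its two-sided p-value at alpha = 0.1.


Step 1: Rank x and y separately (midranks; no ties here).
rank(x): 8->6, 13->10, 6->4, 17->12, 10->8, 5->3, 14->11, 7->5, 9->7, 2->2, 1->1, 11->9
rank(y): 9->9, 3->3, 10->10, 12->12, 8->8, 4->4, 11->11, 5->5, 7->7, 2->2, 1->1, 6->6
Step 2: d_i = R_x(i) - R_y(i); compute d_i^2.
  (6-9)^2=9, (10-3)^2=49, (4-10)^2=36, (12-12)^2=0, (8-8)^2=0, (3-4)^2=1, (11-11)^2=0, (5-5)^2=0, (7-7)^2=0, (2-2)^2=0, (1-1)^2=0, (9-6)^2=9
sum(d^2) = 104.
Step 3: rho = 1 - 6*104 / (12*(12^2 - 1)) = 1 - 624/1716 = 0.636364.
Step 4: Under H0, t = rho * sqrt((n-2)/(1-rho^2)) = 2.6087 ~ t(10).
Step 5: Two-sided p-value from the t-distribution with 10 df = 0.026097.
Step 6: alpha = 0.1. reject H0.

rho = 0.6364, p = 0.026097, reject H0 at alpha = 0.1.


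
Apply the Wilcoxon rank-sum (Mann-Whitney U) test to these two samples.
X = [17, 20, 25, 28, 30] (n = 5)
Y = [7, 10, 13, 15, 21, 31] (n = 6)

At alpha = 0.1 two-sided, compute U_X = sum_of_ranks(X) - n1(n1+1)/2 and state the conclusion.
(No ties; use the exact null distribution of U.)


Step 1: Combine and sort all 11 observations; assign midranks.
sorted (value, group): (7,Y), (10,Y), (13,Y), (15,Y), (17,X), (20,X), (21,Y), (25,X), (28,X), (30,X), (31,Y)
ranks: 7->1, 10->2, 13->3, 15->4, 17->5, 20->6, 21->7, 25->8, 28->9, 30->10, 31->11
Step 2: Rank sum for X: R1 = 5 + 6 + 8 + 9 + 10 = 38.
Step 3: U_X = R1 - n1(n1+1)/2 = 38 - 5*6/2 = 38 - 15 = 23.
       U_Y = n1*n2 - U_X = 30 - 23 = 7.
Step 4: No ties, so the exact null distribution of U (based on enumerating the C(11,5) = 462 equally likely rank assignments) gives the two-sided p-value.
Step 5: p-value = 0.177489; compare to alpha = 0.1. fail to reject H0.

U_X = 23, p = 0.177489, fail to reject H0 at alpha = 0.1.


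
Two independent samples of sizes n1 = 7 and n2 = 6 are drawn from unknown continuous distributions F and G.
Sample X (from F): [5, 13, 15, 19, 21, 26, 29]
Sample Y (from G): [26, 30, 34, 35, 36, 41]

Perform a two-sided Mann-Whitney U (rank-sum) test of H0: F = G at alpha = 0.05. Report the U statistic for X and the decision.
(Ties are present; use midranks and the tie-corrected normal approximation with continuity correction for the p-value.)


Step 1: Combine and sort all 13 observations; assign midranks.
sorted (value, group): (5,X), (13,X), (15,X), (19,X), (21,X), (26,X), (26,Y), (29,X), (30,Y), (34,Y), (35,Y), (36,Y), (41,Y)
ranks: 5->1, 13->2, 15->3, 19->4, 21->5, 26->6.5, 26->6.5, 29->8, 30->9, 34->10, 35->11, 36->12, 41->13
Step 2: Rank sum for X: R1 = 1 + 2 + 3 + 4 + 5 + 6.5 + 8 = 29.5.
Step 3: U_X = R1 - n1(n1+1)/2 = 29.5 - 7*8/2 = 29.5 - 28 = 1.5.
       U_Y = n1*n2 - U_X = 42 - 1.5 = 40.5.
Step 4: Ties are present, so use the tie-corrected normal approximation (with continuity correction) for the p-value.
Step 5: p-value = 0.006567; compare to alpha = 0.05. reject H0.

U_X = 1.5, p = 0.006567, reject H0 at alpha = 0.05.


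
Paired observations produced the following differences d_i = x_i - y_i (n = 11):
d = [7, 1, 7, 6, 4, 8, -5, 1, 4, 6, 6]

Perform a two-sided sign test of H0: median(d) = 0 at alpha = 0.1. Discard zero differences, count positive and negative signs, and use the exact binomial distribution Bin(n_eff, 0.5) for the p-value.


Step 1: Discard zero differences. Original n = 11; n_eff = number of nonzero differences = 11.
Nonzero differences (with sign): +7, +1, +7, +6, +4, +8, -5, +1, +4, +6, +6
Step 2: Count signs: positive = 10, negative = 1.
Step 3: Under H0: P(positive) = 0.5, so the number of positives S ~ Bin(11, 0.5).
Step 4: Two-sided exact p-value = sum of Bin(11,0.5) probabilities at or below the observed probability = 0.011719.
Step 5: alpha = 0.1. reject H0.

n_eff = 11, pos = 10, neg = 1, p = 0.011719, reject H0.


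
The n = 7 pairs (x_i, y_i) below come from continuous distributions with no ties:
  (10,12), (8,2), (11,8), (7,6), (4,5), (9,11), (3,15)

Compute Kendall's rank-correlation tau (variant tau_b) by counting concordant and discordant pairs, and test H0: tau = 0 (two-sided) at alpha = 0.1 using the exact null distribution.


Step 1: Enumerate the 21 unordered pairs (i,j) with i<j and classify each by sign(x_j-x_i) * sign(y_j-y_i).
  (1,2):dx=-2,dy=-10->C; (1,3):dx=+1,dy=-4->D; (1,4):dx=-3,dy=-6->C; (1,5):dx=-6,dy=-7->C
  (1,6):dx=-1,dy=-1->C; (1,7):dx=-7,dy=+3->D; (2,3):dx=+3,dy=+6->C; (2,4):dx=-1,dy=+4->D
  (2,5):dx=-4,dy=+3->D; (2,6):dx=+1,dy=+9->C; (2,7):dx=-5,dy=+13->D; (3,4):dx=-4,dy=-2->C
  (3,5):dx=-7,dy=-3->C; (3,6):dx=-2,dy=+3->D; (3,7):dx=-8,dy=+7->D; (4,5):dx=-3,dy=-1->C
  (4,6):dx=+2,dy=+5->C; (4,7):dx=-4,dy=+9->D; (5,6):dx=+5,dy=+6->C; (5,7):dx=-1,dy=+10->D
  (6,7):dx=-6,dy=+4->D
Step 2: C = 11, D = 10, total pairs = 21.
Step 3: tau = (C - D)/(n(n-1)/2) = (11 - 10)/21 = 0.047619.
Step 4: Exact two-sided p-value (enumerate n! = 5040 permutations of y under H0): p = 1.000000.
Step 5: alpha = 0.1. fail to reject H0.

tau_b = 0.0476 (C=11, D=10), p = 1.000000, fail to reject H0.


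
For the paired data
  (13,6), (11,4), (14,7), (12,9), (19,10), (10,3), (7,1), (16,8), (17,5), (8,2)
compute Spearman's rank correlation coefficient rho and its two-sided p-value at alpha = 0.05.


Step 1: Rank x and y separately (midranks; no ties here).
rank(x): 13->6, 11->4, 14->7, 12->5, 19->10, 10->3, 7->1, 16->8, 17->9, 8->2
rank(y): 6->6, 4->4, 7->7, 9->9, 10->10, 3->3, 1->1, 8->8, 5->5, 2->2
Step 2: d_i = R_x(i) - R_y(i); compute d_i^2.
  (6-6)^2=0, (4-4)^2=0, (7-7)^2=0, (5-9)^2=16, (10-10)^2=0, (3-3)^2=0, (1-1)^2=0, (8-8)^2=0, (9-5)^2=16, (2-2)^2=0
sum(d^2) = 32.
Step 3: rho = 1 - 6*32 / (10*(10^2 - 1)) = 1 - 192/990 = 0.806061.
Step 4: Under H0, t = rho * sqrt((n-2)/(1-rho^2)) = 3.8522 ~ t(8).
Step 5: Two-sided p-value from the t-distribution with 8 df = 0.004862.
Step 6: alpha = 0.05. reject H0.

rho = 0.8061, p = 0.004862, reject H0 at alpha = 0.05.


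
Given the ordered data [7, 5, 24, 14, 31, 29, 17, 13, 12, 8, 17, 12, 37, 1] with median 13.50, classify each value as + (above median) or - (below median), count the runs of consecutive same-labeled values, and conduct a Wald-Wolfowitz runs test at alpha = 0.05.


Step 1: Compute median = 13.50; label A = above, B = below.
Labels in order: BBAAAAABBBABAB  (n_A = 7, n_B = 7)
Step 2: Count runs R = 7.
Step 3: Under H0 (random ordering), E[R] = 2*n_A*n_B/(n_A+n_B) + 1 = 2*7*7/14 + 1 = 8.0000.
        Var[R] = 2*n_A*n_B*(2*n_A*n_B - n_A - n_B) / ((n_A+n_B)^2 * (n_A+n_B-1)) = 8232/2548 = 3.2308.
        SD[R] = 1.7974.
Step 4: Continuity-corrected z = (R + 0.5 - E[R]) / SD[R] = (7 + 0.5 - 8.0000) / 1.7974 = -0.2782.
Step 5: Two-sided p-value via normal approximation = 2*(1 - Phi(|z|)) = 0.780879.
Step 6: alpha = 0.05. fail to reject H0.

R = 7, z = -0.2782, p = 0.780879, fail to reject H0.


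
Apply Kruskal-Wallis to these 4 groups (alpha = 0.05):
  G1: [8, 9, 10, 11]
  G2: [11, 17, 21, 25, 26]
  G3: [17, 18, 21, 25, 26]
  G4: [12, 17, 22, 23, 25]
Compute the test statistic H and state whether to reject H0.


Step 1: Combine all N = 19 observations and assign midranks.
sorted (value, group, rank): (8,G1,1), (9,G1,2), (10,G1,3), (11,G1,4.5), (11,G2,4.5), (12,G4,6), (17,G2,8), (17,G3,8), (17,G4,8), (18,G3,10), (21,G2,11.5), (21,G3,11.5), (22,G4,13), (23,G4,14), (25,G2,16), (25,G3,16), (25,G4,16), (26,G2,18.5), (26,G3,18.5)
Step 2: Sum ranks within each group.
R_1 = 10.5 (n_1 = 4)
R_2 = 58.5 (n_2 = 5)
R_3 = 64 (n_3 = 5)
R_4 = 57 (n_4 = 5)
Step 3: H = 12/(N(N+1)) * sum(R_i^2/n_i) - 3(N+1)
     = 12/(19*20) * (10.5^2/4 + 58.5^2/5 + 64^2/5 + 57^2/5) - 3*20
     = 0.031579 * 2181.01 - 60
     = 8.874079.
Step 4: Ties present; correction factor C = 1 - 66/(19^3 - 19) = 0.990351. Corrected H = 8.874079 / 0.990351 = 8.960540.
Step 5: Under H0, H ~ chi^2(3); p-value = 0.029820.
Step 6: alpha = 0.05. reject H0.

H = 8.9605, df = 3, p = 0.029820, reject H0.


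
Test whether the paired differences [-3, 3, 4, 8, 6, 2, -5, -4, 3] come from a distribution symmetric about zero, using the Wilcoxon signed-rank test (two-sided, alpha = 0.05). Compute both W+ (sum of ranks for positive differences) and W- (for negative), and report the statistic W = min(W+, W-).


Step 1: Drop any zero differences (none here) and take |d_i|.
|d| = [3, 3, 4, 8, 6, 2, 5, 4, 3]
Step 2: Midrank |d_i| (ties get averaged ranks).
ranks: |3|->3, |3|->3, |4|->5.5, |8|->9, |6|->8, |2|->1, |5|->7, |4|->5.5, |3|->3
Step 3: Attach original signs; sum ranks with positive sign and with negative sign.
W+ = 3 + 5.5 + 9 + 8 + 1 + 3 = 29.5
W- = 3 + 7 + 5.5 = 15.5
(Check: W+ + W- = 45 should equal n(n+1)/2 = 45.)
Step 4: Test statistic W = min(W+, W-) = 15.5.
Step 5: Ties in |d|, so use the tie-corrected normal approximation.
        E[W] = n(n+1)/4 = 9*10/4 = 22.5.
        Tie groups: |d|=3 (t=3), |d|=4 (t=2); sum(t^3 - t) = 30.
        Var[W] = n(n+1)(2n+1)/24 - sum(t^3-t)/48 = 1710/24 - 30/48 = 70.625.
        z = (W - E[W]) / sqrt(Var[W]) = (15.5 - 22.5) / 8.4039 = -0.8329.
        Two-sided p = 2*Phi(z) = 0.404873.
Step 6: alpha = 0.05. fail to reject H0.

W+ = 29.5, W- = 15.5, W = min = 15.5, p = 0.404873, fail to reject H0.


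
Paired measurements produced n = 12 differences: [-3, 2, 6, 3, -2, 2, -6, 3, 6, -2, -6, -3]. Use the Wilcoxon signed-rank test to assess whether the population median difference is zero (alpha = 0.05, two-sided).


Step 1: Drop any zero differences (none here) and take |d_i|.
|d| = [3, 2, 6, 3, 2, 2, 6, 3, 6, 2, 6, 3]
Step 2: Midrank |d_i| (ties get averaged ranks).
ranks: |3|->6.5, |2|->2.5, |6|->10.5, |3|->6.5, |2|->2.5, |2|->2.5, |6|->10.5, |3|->6.5, |6|->10.5, |2|->2.5, |6|->10.5, |3|->6.5
Step 3: Attach original signs; sum ranks with positive sign and with negative sign.
W+ = 2.5 + 10.5 + 6.5 + 2.5 + 6.5 + 10.5 = 39
W- = 6.5 + 2.5 + 10.5 + 2.5 + 10.5 + 6.5 = 39
(Check: W+ + W- = 78 should equal n(n+1)/2 = 78.)
Step 4: Test statistic W = min(W+, W-) = 39.
Step 5: Ties in |d|, so use the tie-corrected normal approximation.
        E[W] = n(n+1)/4 = 12*13/4 = 39.
        Tie groups: |d|=2 (t=4), |d|=3 (t=4), |d|=6 (t=4); sum(t^3 - t) = 180.
        Var[W] = n(n+1)(2n+1)/24 - sum(t^3-t)/48 = 3900/24 - 180/48 = 158.75.
        z = (W - E[W]) / sqrt(Var[W]) = (39 - 39) / 12.5996 = 0.0000.
        Two-sided p = 2*Phi(z) = 1.000000.
Step 6: alpha = 0.05. fail to reject H0.

W+ = 39, W- = 39, W = min = 39, p = 1.000000, fail to reject H0.


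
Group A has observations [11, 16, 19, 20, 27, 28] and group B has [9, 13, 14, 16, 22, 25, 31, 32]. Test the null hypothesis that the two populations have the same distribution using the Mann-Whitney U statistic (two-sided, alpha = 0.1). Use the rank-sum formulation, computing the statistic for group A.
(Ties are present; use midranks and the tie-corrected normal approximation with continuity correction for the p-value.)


Step 1: Combine and sort all 14 observations; assign midranks.
sorted (value, group): (9,Y), (11,X), (13,Y), (14,Y), (16,X), (16,Y), (19,X), (20,X), (22,Y), (25,Y), (27,X), (28,X), (31,Y), (32,Y)
ranks: 9->1, 11->2, 13->3, 14->4, 16->5.5, 16->5.5, 19->7, 20->8, 22->9, 25->10, 27->11, 28->12, 31->13, 32->14
Step 2: Rank sum for X: R1 = 2 + 5.5 + 7 + 8 + 11 + 12 = 45.5.
Step 3: U_X = R1 - n1(n1+1)/2 = 45.5 - 6*7/2 = 45.5 - 21 = 24.5.
       U_Y = n1*n2 - U_X = 48 - 24.5 = 23.5.
Step 4: Ties are present, so use the tie-corrected normal approximation (with continuity correction) for the p-value.
Step 5: p-value = 1.000000; compare to alpha = 0.1. fail to reject H0.

U_X = 24.5, p = 1.000000, fail to reject H0 at alpha = 0.1.


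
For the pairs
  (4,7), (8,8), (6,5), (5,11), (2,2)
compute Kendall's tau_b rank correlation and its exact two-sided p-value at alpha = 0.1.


Step 1: Enumerate the 10 unordered pairs (i,j) with i<j and classify each by sign(x_j-x_i) * sign(y_j-y_i).
  (1,2):dx=+4,dy=+1->C; (1,3):dx=+2,dy=-2->D; (1,4):dx=+1,dy=+4->C; (1,5):dx=-2,dy=-5->C
  (2,3):dx=-2,dy=-3->C; (2,4):dx=-3,dy=+3->D; (2,5):dx=-6,dy=-6->C; (3,4):dx=-1,dy=+6->D
  (3,5):dx=-4,dy=-3->C; (4,5):dx=-3,dy=-9->C
Step 2: C = 7, D = 3, total pairs = 10.
Step 3: tau = (C - D)/(n(n-1)/2) = (7 - 3)/10 = 0.400000.
Step 4: Exact two-sided p-value (enumerate n! = 120 permutations of y under H0): p = 0.483333.
Step 5: alpha = 0.1. fail to reject H0.

tau_b = 0.4000 (C=7, D=3), p = 0.483333, fail to reject H0.


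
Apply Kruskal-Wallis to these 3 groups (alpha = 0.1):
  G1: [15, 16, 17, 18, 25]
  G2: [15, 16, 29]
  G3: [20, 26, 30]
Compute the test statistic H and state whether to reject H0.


Step 1: Combine all N = 11 observations and assign midranks.
sorted (value, group, rank): (15,G1,1.5), (15,G2,1.5), (16,G1,3.5), (16,G2,3.5), (17,G1,5), (18,G1,6), (20,G3,7), (25,G1,8), (26,G3,9), (29,G2,10), (30,G3,11)
Step 2: Sum ranks within each group.
R_1 = 24 (n_1 = 5)
R_2 = 15 (n_2 = 3)
R_3 = 27 (n_3 = 3)
Step 3: H = 12/(N(N+1)) * sum(R_i^2/n_i) - 3(N+1)
     = 12/(11*12) * (24^2/5 + 15^2/3 + 27^2/3) - 3*12
     = 0.090909 * 433.2 - 36
     = 3.381818.
Step 4: Ties present; correction factor C = 1 - 12/(11^3 - 11) = 0.990909. Corrected H = 3.381818 / 0.990909 = 3.412844.
Step 5: Under H0, H ~ chi^2(2); p-value = 0.181514.
Step 6: alpha = 0.1. fail to reject H0.

H = 3.4128, df = 2, p = 0.181514, fail to reject H0.


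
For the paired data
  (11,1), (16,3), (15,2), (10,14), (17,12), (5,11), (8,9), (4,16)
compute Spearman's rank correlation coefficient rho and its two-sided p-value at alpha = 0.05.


Step 1: Rank x and y separately (midranks; no ties here).
rank(x): 11->5, 16->7, 15->6, 10->4, 17->8, 5->2, 8->3, 4->1
rank(y): 1->1, 3->3, 2->2, 14->7, 12->6, 11->5, 9->4, 16->8
Step 2: d_i = R_x(i) - R_y(i); compute d_i^2.
  (5-1)^2=16, (7-3)^2=16, (6-2)^2=16, (4-7)^2=9, (8-6)^2=4, (2-5)^2=9, (3-4)^2=1, (1-8)^2=49
sum(d^2) = 120.
Step 3: rho = 1 - 6*120 / (8*(8^2 - 1)) = 1 - 720/504 = -0.428571.
Step 4: Under H0, t = rho * sqrt((n-2)/(1-rho^2)) = -1.1619 ~ t(6).
Step 5: Two-sided p-value from the t-distribution with 6 df = 0.289403.
Step 6: alpha = 0.05. fail to reject H0.

rho = -0.4286, p = 0.289403, fail to reject H0 at alpha = 0.05.


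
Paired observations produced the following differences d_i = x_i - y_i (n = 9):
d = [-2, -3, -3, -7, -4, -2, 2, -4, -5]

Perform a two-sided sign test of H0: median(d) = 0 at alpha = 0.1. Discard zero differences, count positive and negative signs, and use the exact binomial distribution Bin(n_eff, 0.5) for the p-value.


Step 1: Discard zero differences. Original n = 9; n_eff = number of nonzero differences = 9.
Nonzero differences (with sign): -2, -3, -3, -7, -4, -2, +2, -4, -5
Step 2: Count signs: positive = 1, negative = 8.
Step 3: Under H0: P(positive) = 0.5, so the number of positives S ~ Bin(9, 0.5).
Step 4: Two-sided exact p-value = sum of Bin(9,0.5) probabilities at or below the observed probability = 0.039062.
Step 5: alpha = 0.1. reject H0.

n_eff = 9, pos = 1, neg = 8, p = 0.039062, reject H0.


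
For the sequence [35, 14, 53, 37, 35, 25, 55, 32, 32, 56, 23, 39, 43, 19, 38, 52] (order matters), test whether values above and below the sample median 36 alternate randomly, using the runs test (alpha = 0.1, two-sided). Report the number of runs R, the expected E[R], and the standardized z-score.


Step 1: Compute median = 36; label A = above, B = below.
Labels in order: BBAABBABBABAABAA  (n_A = 8, n_B = 8)
Step 2: Count runs R = 10.
Step 3: Under H0 (random ordering), E[R] = 2*n_A*n_B/(n_A+n_B) + 1 = 2*8*8/16 + 1 = 9.0000.
        Var[R] = 2*n_A*n_B*(2*n_A*n_B - n_A - n_B) / ((n_A+n_B)^2 * (n_A+n_B-1)) = 14336/3840 = 3.7333.
        SD[R] = 1.9322.
Step 4: Continuity-corrected z = (R - 0.5 - E[R]) / SD[R] = (10 - 0.5 - 9.0000) / 1.9322 = 0.2588.
Step 5: Two-sided p-value via normal approximation = 2*(1 - Phi(|z|)) = 0.795809.
Step 6: alpha = 0.1. fail to reject H0.

R = 10, z = 0.2588, p = 0.795809, fail to reject H0.


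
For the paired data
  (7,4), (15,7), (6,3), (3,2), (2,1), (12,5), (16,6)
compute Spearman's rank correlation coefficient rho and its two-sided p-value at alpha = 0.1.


Step 1: Rank x and y separately (midranks; no ties here).
rank(x): 7->4, 15->6, 6->3, 3->2, 2->1, 12->5, 16->7
rank(y): 4->4, 7->7, 3->3, 2->2, 1->1, 5->5, 6->6
Step 2: d_i = R_x(i) - R_y(i); compute d_i^2.
  (4-4)^2=0, (6-7)^2=1, (3-3)^2=0, (2-2)^2=0, (1-1)^2=0, (5-5)^2=0, (7-6)^2=1
sum(d^2) = 2.
Step 3: rho = 1 - 6*2 / (7*(7^2 - 1)) = 1 - 12/336 = 0.964286.
Step 4: Under H0, t = rho * sqrt((n-2)/(1-rho^2)) = 8.1408 ~ t(5).
Step 5: Two-sided p-value from the t-distribution with 5 df = 0.000454.
Step 6: alpha = 0.1. reject H0.

rho = 0.9643, p = 0.000454, reject H0 at alpha = 0.1.


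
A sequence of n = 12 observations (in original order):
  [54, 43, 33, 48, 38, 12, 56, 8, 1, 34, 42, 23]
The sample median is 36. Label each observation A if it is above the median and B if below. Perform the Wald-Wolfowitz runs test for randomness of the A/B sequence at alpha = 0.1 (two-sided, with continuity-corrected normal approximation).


Step 1: Compute median = 36; label A = above, B = below.
Labels in order: AABAABABBBAB  (n_A = 6, n_B = 6)
Step 2: Count runs R = 8.
Step 3: Under H0 (random ordering), E[R] = 2*n_A*n_B/(n_A+n_B) + 1 = 2*6*6/12 + 1 = 7.0000.
        Var[R] = 2*n_A*n_B*(2*n_A*n_B - n_A - n_B) / ((n_A+n_B)^2 * (n_A+n_B-1)) = 4320/1584 = 2.7273.
        SD[R] = 1.6514.
Step 4: Continuity-corrected z = (R - 0.5 - E[R]) / SD[R] = (8 - 0.5 - 7.0000) / 1.6514 = 0.3028.
Step 5: Two-sided p-value via normal approximation = 2*(1 - Phi(|z|)) = 0.762069.
Step 6: alpha = 0.1. fail to reject H0.

R = 8, z = 0.3028, p = 0.762069, fail to reject H0.


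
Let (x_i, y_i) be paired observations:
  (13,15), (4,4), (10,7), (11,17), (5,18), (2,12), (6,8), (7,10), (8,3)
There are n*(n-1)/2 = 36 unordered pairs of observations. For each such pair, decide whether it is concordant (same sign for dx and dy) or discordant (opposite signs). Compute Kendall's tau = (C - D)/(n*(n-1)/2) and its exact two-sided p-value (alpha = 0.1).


Step 1: Enumerate the 36 unordered pairs (i,j) with i<j and classify each by sign(x_j-x_i) * sign(y_j-y_i).
  (1,2):dx=-9,dy=-11->C; (1,3):dx=-3,dy=-8->C; (1,4):dx=-2,dy=+2->D; (1,5):dx=-8,dy=+3->D
  (1,6):dx=-11,dy=-3->C; (1,7):dx=-7,dy=-7->C; (1,8):dx=-6,dy=-5->C; (1,9):dx=-5,dy=-12->C
  (2,3):dx=+6,dy=+3->C; (2,4):dx=+7,dy=+13->C; (2,5):dx=+1,dy=+14->C; (2,6):dx=-2,dy=+8->D
  (2,7):dx=+2,dy=+4->C; (2,8):dx=+3,dy=+6->C; (2,9):dx=+4,dy=-1->D; (3,4):dx=+1,dy=+10->C
  (3,5):dx=-5,dy=+11->D; (3,6):dx=-8,dy=+5->D; (3,7):dx=-4,dy=+1->D; (3,8):dx=-3,dy=+3->D
  (3,9):dx=-2,dy=-4->C; (4,5):dx=-6,dy=+1->D; (4,6):dx=-9,dy=-5->C; (4,7):dx=-5,dy=-9->C
  (4,8):dx=-4,dy=-7->C; (4,9):dx=-3,dy=-14->C; (5,6):dx=-3,dy=-6->C; (5,7):dx=+1,dy=-10->D
  (5,8):dx=+2,dy=-8->D; (5,9):dx=+3,dy=-15->D; (6,7):dx=+4,dy=-4->D; (6,8):dx=+5,dy=-2->D
  (6,9):dx=+6,dy=-9->D; (7,8):dx=+1,dy=+2->C; (7,9):dx=+2,dy=-5->D; (8,9):dx=+1,dy=-7->D
Step 2: C = 19, D = 17, total pairs = 36.
Step 3: tau = (C - D)/(n(n-1)/2) = (19 - 17)/36 = 0.055556.
Step 4: Exact two-sided p-value (enumerate n! = 362880 permutations of y under H0): p = 0.919455.
Step 5: alpha = 0.1. fail to reject H0.

tau_b = 0.0556 (C=19, D=17), p = 0.919455, fail to reject H0.


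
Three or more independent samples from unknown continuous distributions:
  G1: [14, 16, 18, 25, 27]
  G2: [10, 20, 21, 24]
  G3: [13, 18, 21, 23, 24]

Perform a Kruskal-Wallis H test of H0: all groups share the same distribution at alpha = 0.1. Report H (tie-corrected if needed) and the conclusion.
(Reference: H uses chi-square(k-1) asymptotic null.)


Step 1: Combine all N = 14 observations and assign midranks.
sorted (value, group, rank): (10,G2,1), (13,G3,2), (14,G1,3), (16,G1,4), (18,G1,5.5), (18,G3,5.5), (20,G2,7), (21,G2,8.5), (21,G3,8.5), (23,G3,10), (24,G2,11.5), (24,G3,11.5), (25,G1,13), (27,G1,14)
Step 2: Sum ranks within each group.
R_1 = 39.5 (n_1 = 5)
R_2 = 28 (n_2 = 4)
R_3 = 37.5 (n_3 = 5)
Step 3: H = 12/(N(N+1)) * sum(R_i^2/n_i) - 3(N+1)
     = 12/(14*15) * (39.5^2/5 + 28^2/4 + 37.5^2/5) - 3*15
     = 0.057143 * 789.3 - 45
     = 0.102857.
Step 4: Ties present; correction factor C = 1 - 18/(14^3 - 14) = 0.993407. Corrected H = 0.102857 / 0.993407 = 0.103540.
Step 5: Under H0, H ~ chi^2(2); p-value = 0.949547.
Step 6: alpha = 0.1. fail to reject H0.

H = 0.1035, df = 2, p = 0.949547, fail to reject H0.


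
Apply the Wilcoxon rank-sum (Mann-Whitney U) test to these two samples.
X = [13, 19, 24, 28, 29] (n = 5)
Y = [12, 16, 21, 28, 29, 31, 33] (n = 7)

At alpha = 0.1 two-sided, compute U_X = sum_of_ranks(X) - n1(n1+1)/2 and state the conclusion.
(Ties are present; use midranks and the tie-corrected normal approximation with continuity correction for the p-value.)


Step 1: Combine and sort all 12 observations; assign midranks.
sorted (value, group): (12,Y), (13,X), (16,Y), (19,X), (21,Y), (24,X), (28,X), (28,Y), (29,X), (29,Y), (31,Y), (33,Y)
ranks: 12->1, 13->2, 16->3, 19->4, 21->5, 24->6, 28->7.5, 28->7.5, 29->9.5, 29->9.5, 31->11, 33->12
Step 2: Rank sum for X: R1 = 2 + 4 + 6 + 7.5 + 9.5 = 29.
Step 3: U_X = R1 - n1(n1+1)/2 = 29 - 5*6/2 = 29 - 15 = 14.
       U_Y = n1*n2 - U_X = 35 - 14 = 21.
Step 4: Ties are present, so use the tie-corrected normal approximation (with continuity correction) for the p-value.
Step 5: p-value = 0.624905; compare to alpha = 0.1. fail to reject H0.

U_X = 14, p = 0.624905, fail to reject H0 at alpha = 0.1.


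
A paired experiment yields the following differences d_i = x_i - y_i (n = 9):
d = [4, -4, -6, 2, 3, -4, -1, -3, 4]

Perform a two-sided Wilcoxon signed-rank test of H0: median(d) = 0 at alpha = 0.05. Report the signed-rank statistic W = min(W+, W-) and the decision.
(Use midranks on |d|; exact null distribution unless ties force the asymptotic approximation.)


Step 1: Drop any zero differences (none here) and take |d_i|.
|d| = [4, 4, 6, 2, 3, 4, 1, 3, 4]
Step 2: Midrank |d_i| (ties get averaged ranks).
ranks: |4|->6.5, |4|->6.5, |6|->9, |2|->2, |3|->3.5, |4|->6.5, |1|->1, |3|->3.5, |4|->6.5
Step 3: Attach original signs; sum ranks with positive sign and with negative sign.
W+ = 6.5 + 2 + 3.5 + 6.5 = 18.5
W- = 6.5 + 9 + 6.5 + 1 + 3.5 = 26.5
(Check: W+ + W- = 45 should equal n(n+1)/2 = 45.)
Step 4: Test statistic W = min(W+, W-) = 18.5.
Step 5: Ties in |d|, so use the tie-corrected normal approximation.
        E[W] = n(n+1)/4 = 9*10/4 = 22.5.
        Tie groups: |d|=3 (t=2), |d|=4 (t=4); sum(t^3 - t) = 66.
        Var[W] = n(n+1)(2n+1)/24 - sum(t^3-t)/48 = 1710/24 - 66/48 = 69.875.
        z = (W - E[W]) / sqrt(Var[W]) = (18.5 - 22.5) / 8.3591 = -0.4785.
        Two-sided p = 2*Phi(z) = 0.632281.
Step 6: alpha = 0.05. fail to reject H0.

W+ = 18.5, W- = 26.5, W = min = 18.5, p = 0.632281, fail to reject H0.


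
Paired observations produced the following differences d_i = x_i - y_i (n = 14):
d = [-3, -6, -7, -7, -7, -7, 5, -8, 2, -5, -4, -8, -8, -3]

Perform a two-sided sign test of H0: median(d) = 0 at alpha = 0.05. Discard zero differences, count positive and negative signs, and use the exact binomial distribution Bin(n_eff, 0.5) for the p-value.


Step 1: Discard zero differences. Original n = 14; n_eff = number of nonzero differences = 14.
Nonzero differences (with sign): -3, -6, -7, -7, -7, -7, +5, -8, +2, -5, -4, -8, -8, -3
Step 2: Count signs: positive = 2, negative = 12.
Step 3: Under H0: P(positive) = 0.5, so the number of positives S ~ Bin(14, 0.5).
Step 4: Two-sided exact p-value = sum of Bin(14,0.5) probabilities at or below the observed probability = 0.012939.
Step 5: alpha = 0.05. reject H0.

n_eff = 14, pos = 2, neg = 12, p = 0.012939, reject H0.


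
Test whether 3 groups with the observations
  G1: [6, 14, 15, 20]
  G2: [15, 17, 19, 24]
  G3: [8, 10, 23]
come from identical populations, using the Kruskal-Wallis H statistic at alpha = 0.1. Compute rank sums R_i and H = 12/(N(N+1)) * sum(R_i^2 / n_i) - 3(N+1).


Step 1: Combine all N = 11 observations and assign midranks.
sorted (value, group, rank): (6,G1,1), (8,G3,2), (10,G3,3), (14,G1,4), (15,G1,5.5), (15,G2,5.5), (17,G2,7), (19,G2,8), (20,G1,9), (23,G3,10), (24,G2,11)
Step 2: Sum ranks within each group.
R_1 = 19.5 (n_1 = 4)
R_2 = 31.5 (n_2 = 4)
R_3 = 15 (n_3 = 3)
Step 3: H = 12/(N(N+1)) * sum(R_i^2/n_i) - 3(N+1)
     = 12/(11*12) * (19.5^2/4 + 31.5^2/4 + 15^2/3) - 3*12
     = 0.090909 * 418.125 - 36
     = 2.011364.
Step 4: Ties present; correction factor C = 1 - 6/(11^3 - 11) = 0.995455. Corrected H = 2.011364 / 0.995455 = 2.020548.
Step 5: Under H0, H ~ chi^2(2); p-value = 0.364119.
Step 6: alpha = 0.1. fail to reject H0.

H = 2.0205, df = 2, p = 0.364119, fail to reject H0.


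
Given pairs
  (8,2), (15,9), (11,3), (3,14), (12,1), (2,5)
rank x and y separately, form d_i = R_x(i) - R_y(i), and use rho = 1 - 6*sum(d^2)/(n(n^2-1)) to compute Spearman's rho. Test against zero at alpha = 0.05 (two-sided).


Step 1: Rank x and y separately (midranks; no ties here).
rank(x): 8->3, 15->6, 11->4, 3->2, 12->5, 2->1
rank(y): 2->2, 9->5, 3->3, 14->6, 1->1, 5->4
Step 2: d_i = R_x(i) - R_y(i); compute d_i^2.
  (3-2)^2=1, (6-5)^2=1, (4-3)^2=1, (2-6)^2=16, (5-1)^2=16, (1-4)^2=9
sum(d^2) = 44.
Step 3: rho = 1 - 6*44 / (6*(6^2 - 1)) = 1 - 264/210 = -0.257143.
Step 4: Under H0, t = rho * sqrt((n-2)/(1-rho^2)) = -0.5322 ~ t(4).
Step 5: Two-sided p-value from the t-distribution with 4 df = 0.622787.
Step 6: alpha = 0.05. fail to reject H0.

rho = -0.2571, p = 0.622787, fail to reject H0 at alpha = 0.05.


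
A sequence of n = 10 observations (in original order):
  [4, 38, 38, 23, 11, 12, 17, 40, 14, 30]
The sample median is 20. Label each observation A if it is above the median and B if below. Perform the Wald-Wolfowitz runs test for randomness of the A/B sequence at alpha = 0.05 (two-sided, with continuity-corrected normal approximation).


Step 1: Compute median = 20; label A = above, B = below.
Labels in order: BAAABBBABA  (n_A = 5, n_B = 5)
Step 2: Count runs R = 6.
Step 3: Under H0 (random ordering), E[R] = 2*n_A*n_B/(n_A+n_B) + 1 = 2*5*5/10 + 1 = 6.0000.
        Var[R] = 2*n_A*n_B*(2*n_A*n_B - n_A - n_B) / ((n_A+n_B)^2 * (n_A+n_B-1)) = 2000/900 = 2.2222.
        SD[R] = 1.4907.
Step 4: R = E[R], so z = 0 with no continuity correction.
Step 5: Two-sided p-value via normal approximation = 2*(1 - Phi(|z|)) = 1.000000.
Step 6: alpha = 0.05. fail to reject H0.

R = 6, z = 0.0000, p = 1.000000, fail to reject H0.


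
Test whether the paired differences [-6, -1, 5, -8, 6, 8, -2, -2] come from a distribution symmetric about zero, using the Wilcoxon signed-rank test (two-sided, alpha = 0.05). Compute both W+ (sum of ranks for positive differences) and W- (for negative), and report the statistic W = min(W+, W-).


Step 1: Drop any zero differences (none here) and take |d_i|.
|d| = [6, 1, 5, 8, 6, 8, 2, 2]
Step 2: Midrank |d_i| (ties get averaged ranks).
ranks: |6|->5.5, |1|->1, |5|->4, |8|->7.5, |6|->5.5, |8|->7.5, |2|->2.5, |2|->2.5
Step 3: Attach original signs; sum ranks with positive sign and with negative sign.
W+ = 4 + 5.5 + 7.5 = 17
W- = 5.5 + 1 + 7.5 + 2.5 + 2.5 = 19
(Check: W+ + W- = 36 should equal n(n+1)/2 = 36.)
Step 4: Test statistic W = min(W+, W-) = 17.
Step 5: Ties in |d|, so use the tie-corrected normal approximation.
        E[W] = n(n+1)/4 = 8*9/4 = 18.
        Tie groups: |d|=2 (t=2), |d|=6 (t=2), |d|=8 (t=2); sum(t^3 - t) = 18.
        Var[W] = n(n+1)(2n+1)/24 - sum(t^3-t)/48 = 1224/24 - 18/48 = 50.625.
        z = (W - E[W]) / sqrt(Var[W]) = (17 - 18) / 7.1151 = -0.1405.
        Two-sided p = 2*Phi(z) = 0.888229.
Step 6: alpha = 0.05. fail to reject H0.

W+ = 17, W- = 19, W = min = 17, p = 0.888229, fail to reject H0.


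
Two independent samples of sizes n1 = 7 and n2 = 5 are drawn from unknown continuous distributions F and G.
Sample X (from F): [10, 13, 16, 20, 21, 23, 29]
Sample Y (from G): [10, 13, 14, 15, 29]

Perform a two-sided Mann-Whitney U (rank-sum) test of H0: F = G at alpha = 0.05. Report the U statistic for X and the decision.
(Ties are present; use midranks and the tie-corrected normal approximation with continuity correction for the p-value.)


Step 1: Combine and sort all 12 observations; assign midranks.
sorted (value, group): (10,X), (10,Y), (13,X), (13,Y), (14,Y), (15,Y), (16,X), (20,X), (21,X), (23,X), (29,X), (29,Y)
ranks: 10->1.5, 10->1.5, 13->3.5, 13->3.5, 14->5, 15->6, 16->7, 20->8, 21->9, 23->10, 29->11.5, 29->11.5
Step 2: Rank sum for X: R1 = 1.5 + 3.5 + 7 + 8 + 9 + 10 + 11.5 = 50.5.
Step 3: U_X = R1 - n1(n1+1)/2 = 50.5 - 7*8/2 = 50.5 - 28 = 22.5.
       U_Y = n1*n2 - U_X = 35 - 22.5 = 12.5.
Step 4: Ties are present, so use the tie-corrected normal approximation (with continuity correction) for the p-value.
Step 5: p-value = 0.462546; compare to alpha = 0.05. fail to reject H0.

U_X = 22.5, p = 0.462546, fail to reject H0 at alpha = 0.05.


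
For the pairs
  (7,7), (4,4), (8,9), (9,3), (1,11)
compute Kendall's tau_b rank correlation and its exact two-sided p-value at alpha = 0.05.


Step 1: Enumerate the 10 unordered pairs (i,j) with i<j and classify each by sign(x_j-x_i) * sign(y_j-y_i).
  (1,2):dx=-3,dy=-3->C; (1,3):dx=+1,dy=+2->C; (1,4):dx=+2,dy=-4->D; (1,5):dx=-6,dy=+4->D
  (2,3):dx=+4,dy=+5->C; (2,4):dx=+5,dy=-1->D; (2,5):dx=-3,dy=+7->D; (3,4):dx=+1,dy=-6->D
  (3,5):dx=-7,dy=+2->D; (4,5):dx=-8,dy=+8->D
Step 2: C = 3, D = 7, total pairs = 10.
Step 3: tau = (C - D)/(n(n-1)/2) = (3 - 7)/10 = -0.400000.
Step 4: Exact two-sided p-value (enumerate n! = 120 permutations of y under H0): p = 0.483333.
Step 5: alpha = 0.05. fail to reject H0.

tau_b = -0.4000 (C=3, D=7), p = 0.483333, fail to reject H0.


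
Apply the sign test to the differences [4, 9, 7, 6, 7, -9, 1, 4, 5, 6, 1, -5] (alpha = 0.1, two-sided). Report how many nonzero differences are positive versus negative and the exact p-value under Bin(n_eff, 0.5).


Step 1: Discard zero differences. Original n = 12; n_eff = number of nonzero differences = 12.
Nonzero differences (with sign): +4, +9, +7, +6, +7, -9, +1, +4, +5, +6, +1, -5
Step 2: Count signs: positive = 10, negative = 2.
Step 3: Under H0: P(positive) = 0.5, so the number of positives S ~ Bin(12, 0.5).
Step 4: Two-sided exact p-value = sum of Bin(12,0.5) probabilities at or below the observed probability = 0.038574.
Step 5: alpha = 0.1. reject H0.

n_eff = 12, pos = 10, neg = 2, p = 0.038574, reject H0.


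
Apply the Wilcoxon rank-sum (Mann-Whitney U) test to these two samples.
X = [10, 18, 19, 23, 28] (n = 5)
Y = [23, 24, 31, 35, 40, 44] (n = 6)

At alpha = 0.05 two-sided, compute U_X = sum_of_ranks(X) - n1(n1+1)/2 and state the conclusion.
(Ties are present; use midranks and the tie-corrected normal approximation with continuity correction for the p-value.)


Step 1: Combine and sort all 11 observations; assign midranks.
sorted (value, group): (10,X), (18,X), (19,X), (23,X), (23,Y), (24,Y), (28,X), (31,Y), (35,Y), (40,Y), (44,Y)
ranks: 10->1, 18->2, 19->3, 23->4.5, 23->4.5, 24->6, 28->7, 31->8, 35->9, 40->10, 44->11
Step 2: Rank sum for X: R1 = 1 + 2 + 3 + 4.5 + 7 = 17.5.
Step 3: U_X = R1 - n1(n1+1)/2 = 17.5 - 5*6/2 = 17.5 - 15 = 2.5.
       U_Y = n1*n2 - U_X = 30 - 2.5 = 27.5.
Step 4: Ties are present, so use the tie-corrected normal approximation (with continuity correction) for the p-value.
Step 5: p-value = 0.028100; compare to alpha = 0.05. reject H0.

U_X = 2.5, p = 0.028100, reject H0 at alpha = 0.05.


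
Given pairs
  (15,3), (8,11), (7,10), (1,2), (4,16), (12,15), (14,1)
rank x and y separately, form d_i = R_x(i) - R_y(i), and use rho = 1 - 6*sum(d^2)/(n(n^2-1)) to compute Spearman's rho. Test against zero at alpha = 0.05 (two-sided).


Step 1: Rank x and y separately (midranks; no ties here).
rank(x): 15->7, 8->4, 7->3, 1->1, 4->2, 12->5, 14->6
rank(y): 3->3, 11->5, 10->4, 2->2, 16->7, 15->6, 1->1
Step 2: d_i = R_x(i) - R_y(i); compute d_i^2.
  (7-3)^2=16, (4-5)^2=1, (3-4)^2=1, (1-2)^2=1, (2-7)^2=25, (5-6)^2=1, (6-1)^2=25
sum(d^2) = 70.
Step 3: rho = 1 - 6*70 / (7*(7^2 - 1)) = 1 - 420/336 = -0.250000.
Step 4: Under H0, t = rho * sqrt((n-2)/(1-rho^2)) = -0.5774 ~ t(5).
Step 5: Two-sided p-value from the t-distribution with 5 df = 0.588724.
Step 6: alpha = 0.05. fail to reject H0.

rho = -0.2500, p = 0.588724, fail to reject H0 at alpha = 0.05.


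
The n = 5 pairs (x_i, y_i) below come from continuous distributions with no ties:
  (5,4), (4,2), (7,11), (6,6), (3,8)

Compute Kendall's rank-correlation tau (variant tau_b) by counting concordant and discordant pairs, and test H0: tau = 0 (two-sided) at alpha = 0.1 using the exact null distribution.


Step 1: Enumerate the 10 unordered pairs (i,j) with i<j and classify each by sign(x_j-x_i) * sign(y_j-y_i).
  (1,2):dx=-1,dy=-2->C; (1,3):dx=+2,dy=+7->C; (1,4):dx=+1,dy=+2->C; (1,5):dx=-2,dy=+4->D
  (2,3):dx=+3,dy=+9->C; (2,4):dx=+2,dy=+4->C; (2,5):dx=-1,dy=+6->D; (3,4):dx=-1,dy=-5->C
  (3,5):dx=-4,dy=-3->C; (4,5):dx=-3,dy=+2->D
Step 2: C = 7, D = 3, total pairs = 10.
Step 3: tau = (C - D)/(n(n-1)/2) = (7 - 3)/10 = 0.400000.
Step 4: Exact two-sided p-value (enumerate n! = 120 permutations of y under H0): p = 0.483333.
Step 5: alpha = 0.1. fail to reject H0.

tau_b = 0.4000 (C=7, D=3), p = 0.483333, fail to reject H0.


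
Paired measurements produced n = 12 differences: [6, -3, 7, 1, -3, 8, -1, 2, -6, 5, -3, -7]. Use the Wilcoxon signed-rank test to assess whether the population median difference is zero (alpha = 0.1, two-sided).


Step 1: Drop any zero differences (none here) and take |d_i|.
|d| = [6, 3, 7, 1, 3, 8, 1, 2, 6, 5, 3, 7]
Step 2: Midrank |d_i| (ties get averaged ranks).
ranks: |6|->8.5, |3|->5, |7|->10.5, |1|->1.5, |3|->5, |8|->12, |1|->1.5, |2|->3, |6|->8.5, |5|->7, |3|->5, |7|->10.5
Step 3: Attach original signs; sum ranks with positive sign and with negative sign.
W+ = 8.5 + 10.5 + 1.5 + 12 + 3 + 7 = 42.5
W- = 5 + 5 + 1.5 + 8.5 + 5 + 10.5 = 35.5
(Check: W+ + W- = 78 should equal n(n+1)/2 = 78.)
Step 4: Test statistic W = min(W+, W-) = 35.5.
Step 5: Ties in |d|, so use the tie-corrected normal approximation.
        E[W] = n(n+1)/4 = 12*13/4 = 39.
        Tie groups: |d|=1 (t=2), |d|=3 (t=3), |d|=6 (t=2), |d|=7 (t=2); sum(t^3 - t) = 42.
        Var[W] = n(n+1)(2n+1)/24 - sum(t^3-t)/48 = 3900/24 - 42/48 = 161.625.
        z = (W - E[W]) / sqrt(Var[W]) = (35.5 - 39) / 12.7132 = -0.2753.
        Two-sided p = 2*Phi(z) = 0.783082.
Step 6: alpha = 0.1. fail to reject H0.

W+ = 42.5, W- = 35.5, W = min = 35.5, p = 0.783082, fail to reject H0.
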